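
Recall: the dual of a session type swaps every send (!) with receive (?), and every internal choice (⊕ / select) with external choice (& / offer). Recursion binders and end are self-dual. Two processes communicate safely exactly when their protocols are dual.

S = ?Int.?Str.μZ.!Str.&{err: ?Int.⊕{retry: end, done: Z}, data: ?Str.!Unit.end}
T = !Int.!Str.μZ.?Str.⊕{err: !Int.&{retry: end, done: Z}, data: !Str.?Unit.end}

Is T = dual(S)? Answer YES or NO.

YES

?Int | !Int  ✓
  ?Str | !Str  ✓
    μZ | μZ  ✓ (binder kept)
      !Str | ?Str  ✓
        &{err,data} | ⊕{err,data}  ✓ labels match
          [err]
            ?Int | !Int  ✓
              ⊕{retry,done} | &{retry,done}  ✓ labels match
                [retry]
                  end | end  ✓
                [done]
                  Z | Z  ✓
          [data]
            ?Str | !Str  ✓
              !Unit | ?Unit  ✓
                end | end  ✓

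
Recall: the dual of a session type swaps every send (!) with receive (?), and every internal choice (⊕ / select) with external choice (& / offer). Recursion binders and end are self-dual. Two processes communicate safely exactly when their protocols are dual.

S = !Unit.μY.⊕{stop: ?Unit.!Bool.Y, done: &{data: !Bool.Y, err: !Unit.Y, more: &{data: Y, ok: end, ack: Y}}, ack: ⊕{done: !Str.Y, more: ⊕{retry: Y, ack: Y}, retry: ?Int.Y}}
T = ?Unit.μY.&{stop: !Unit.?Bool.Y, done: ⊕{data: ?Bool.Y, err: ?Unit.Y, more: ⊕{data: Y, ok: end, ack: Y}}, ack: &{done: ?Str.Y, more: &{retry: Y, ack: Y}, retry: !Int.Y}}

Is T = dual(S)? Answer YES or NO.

YES

!Unit | ?Unit  ok
  μY | μY  ok (μ self-dual)
    ⊕{stop,done,ack} | &{stop,done,ack}  ok label sets agree
      [stop]
        ?Unit | !Unit  ok
          !Bool | ?Bool  ok
            Y | Y  ok
      [done]
        &{data,err,more} | ⊕{data,err,more}  ok label sets agree
          [data]
            !Bool | ?Bool  ok
              Y | Y  ok
          [err]
            !Unit | ?Unit  ok
              Y | Y  ok
          [more]
            &{data,ok,ack} | ⊕{data,ok,ack}  ok label sets agree
              [data]
                Y | Y  ok
              [ok]
                end | end  ok
              [ack]
                Y | Y  ok
      [ack]
        ⊕{done,more,retry} | &{done,more,retry}  ok label sets agree
          [done]
            !Str | ?Str  ok
              Y | Y  ok
          [more]
            ⊕{retry,ack} | &{retry,ack}  ok label sets agree
              [retry]
                Y | Y  ok
              [ack]
                Y | Y  ok
          [retry]
            ?Int | !Int  ok
              Y | Y  ok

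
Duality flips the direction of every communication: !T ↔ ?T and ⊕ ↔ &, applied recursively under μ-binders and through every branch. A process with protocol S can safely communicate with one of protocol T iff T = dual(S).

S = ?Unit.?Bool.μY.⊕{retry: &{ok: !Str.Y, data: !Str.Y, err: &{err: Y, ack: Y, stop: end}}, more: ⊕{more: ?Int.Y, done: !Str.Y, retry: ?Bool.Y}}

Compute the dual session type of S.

!Unit.!Bool.μY.&{retry: ⊕{ok: ?Str.Y, data: ?Str.Y, err: ⊕{err: Y, ack: Y, stop: end}}, more: &{more: !Int.Y, done: ?Str.Y, retry: !Bool.Y}}

?Unit ↦ !Unit
  ?Bool ↦ !Bool
    μY ↦ μY  (rec unchanged)
      ⊕{retry,more} ↦ &{retry,more}  (⊕→&)
        • retry:
          &{ok,data,err} ↦ ⊕{ok,data,err}  (external→internal)
            • ok:
              !Str ↦ ?Str
                dual(Y) = Y
            • data:
              !Str ↦ ?Str
                dual(Y) = Y
            • err:
              &{err,ack,stop} ↦ ⊕{err,ack,stop}  (external→internal)
                • err:
                  dual(Y) = Y
                • ack:
                  dual(Y) = Y
                • stop:
                  dual(end) = end
        • more:
          ⊕{more,done,retry} ↦ &{more,done,retry}  (⊕→&)
            • more:
              ?Int ↦ !Int
                dual(Y) = Y
            • done:
              !Str ↦ ?Str
                dual(Y) = Y
            • retry:
              ?Bool ↦ !Bool
                dual(Y) = Y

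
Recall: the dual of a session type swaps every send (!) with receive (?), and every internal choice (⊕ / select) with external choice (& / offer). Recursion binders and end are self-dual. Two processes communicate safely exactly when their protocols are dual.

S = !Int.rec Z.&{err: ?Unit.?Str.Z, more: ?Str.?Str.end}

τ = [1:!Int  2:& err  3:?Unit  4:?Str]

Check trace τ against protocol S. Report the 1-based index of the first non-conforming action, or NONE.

NONE

step 1: !Int  ✓  state: rec Z.…
step 2: & err  ✓  state: ?Unit.?Str.rec Z.…
step 3: ?Unit  ✓  state: ?Str.rec Z.…
step 4: ?Str  ✓  state: rec Z.…
τ conforms to S (length 4)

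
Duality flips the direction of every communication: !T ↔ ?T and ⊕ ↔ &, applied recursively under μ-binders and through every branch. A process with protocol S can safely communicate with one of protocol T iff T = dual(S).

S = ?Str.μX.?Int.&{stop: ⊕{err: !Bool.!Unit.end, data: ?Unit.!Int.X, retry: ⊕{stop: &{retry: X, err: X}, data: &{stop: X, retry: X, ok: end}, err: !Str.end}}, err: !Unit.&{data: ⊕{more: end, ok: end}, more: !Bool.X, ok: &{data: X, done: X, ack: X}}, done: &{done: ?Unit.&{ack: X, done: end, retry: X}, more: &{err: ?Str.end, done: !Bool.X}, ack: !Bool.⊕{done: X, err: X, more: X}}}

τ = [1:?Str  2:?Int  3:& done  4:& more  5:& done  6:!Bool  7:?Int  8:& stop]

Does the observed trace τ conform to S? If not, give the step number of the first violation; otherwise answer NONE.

NONE

step 1: ?Str  ✓  state: μX.…
step 2: ?Int  ✓  state: &{stop: ⊕{err: !Bool.!Unit.end, data: ?Unit.!Int.μX.…, retry: ⊕{stop: &{retry: μX.…, err: μX.…}, data: &{stop: μX.…, retry: μX.…, ok: end}, err: !Str.end}}, err: !Unit.&{data: ⊕{more: end, ok: end}, more: !Bool.μX.…, ok: &{data: μX.…, done: μX.…, ack: μX.…}}, done: &{done: ?Unit.&{ack: μX.…, done: end, retry: μX.…}, more: &{err: ?Str.end, done: !Bool.μX.…}, ack: !Bool.⊕{done: μX.…, err: μX.…, more: μX.…}}}
step 3: & done  ✓  state: &{done: ?Unit.&{ack: μX.…, done: end, retry: μX.…}, more: &{err: ?Str.end, done: !Bool.μX.…}, ack: !Bool.⊕{done: μX.…, err: μX.…, more: μX.…}}
step 4: & more  ✓  state: &{err: ?Str.end, done: !Bool.μX.…}
step 5: & done  ✓  state: !Bool.μX.…
step 6: !Bool  ✓  state: μX.…
step 7: ?Int  ✓  state: &{stop: ⊕{err: !Bool.!Unit.end, data: ?Unit.!Int.μX.…, retry: ⊕{stop: &{retry: μX.…, err: μX.…}, data: &{stop: μX.…, retry: μX.…, ok: end}, err: !Str.end}}, err: !Unit.&{data: ⊕{more: end, ok: end}, more: !Bool.μX.…, ok: &{data: μX.…, done: μX.…, ack: μX.…}}, done: &{done: ?Unit.&{ack: μX.…, done: end, retry: μX.…}, more: &{err: ?Str.end, done: !Bool.μX.…}, ack: !Bool.⊕{done: μX.…, err: μX.…, more: μX.…}}}
step 8: & stop  ✓  state: ⊕{err: !Bool.!Unit.end, data: ?Unit.!Int.μX.…, retry: ⊕{stop: &{retry: μX.…, err: μX.…}, data: &{stop: μX.…, retry: μX.…, ok: end}, err: !Str.end}}
τ conforms to S (length 8)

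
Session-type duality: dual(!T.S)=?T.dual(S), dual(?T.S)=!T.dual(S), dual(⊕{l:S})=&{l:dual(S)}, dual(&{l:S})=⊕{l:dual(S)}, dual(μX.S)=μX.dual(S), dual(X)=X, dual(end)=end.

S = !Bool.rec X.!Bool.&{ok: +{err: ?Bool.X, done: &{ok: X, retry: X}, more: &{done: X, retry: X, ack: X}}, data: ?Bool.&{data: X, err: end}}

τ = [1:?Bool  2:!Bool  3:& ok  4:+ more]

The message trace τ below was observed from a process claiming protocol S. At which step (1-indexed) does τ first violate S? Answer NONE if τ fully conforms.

[1] got ?Bool, protocol expects !Bool  ✗

1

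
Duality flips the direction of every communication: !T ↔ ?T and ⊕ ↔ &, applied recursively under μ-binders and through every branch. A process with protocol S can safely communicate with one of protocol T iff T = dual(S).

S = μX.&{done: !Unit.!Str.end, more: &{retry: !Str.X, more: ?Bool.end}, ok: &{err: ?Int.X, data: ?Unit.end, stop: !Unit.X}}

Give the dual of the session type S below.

μX = μX  (binder kept)
  &{done,more,ok} = ⊕{done,more,ok}  (external→internal)
    [done]
      !Unit = ?Unit
        !Str = ?Str
          end ↦ end
    [more]
      &{retry,more} = ⊕{retry,more}  (external→internal)
        [retry]
          !Str = ?Str
            X ↦ X
        [more]
          ?Bool = !Bool
            end ↦ end
    [ok]
      &{err,data,stop} = ⊕{err,data,stop}  (external→internal)
        [err]
          ?Int = !Int
            X ↦ X
        [data]
          ?Unit = !Unit
            end ↦ end
        [stop]
          !Unit = ?Unit
            X ↦ X

μX.⊕{done: ?Unit.?Str.end, more: ⊕{retry: ?Str.X, more: !Bool.end}, ok: ⊕{err: !Int.X, data: !Unit.end, stop: ?Unit.X}}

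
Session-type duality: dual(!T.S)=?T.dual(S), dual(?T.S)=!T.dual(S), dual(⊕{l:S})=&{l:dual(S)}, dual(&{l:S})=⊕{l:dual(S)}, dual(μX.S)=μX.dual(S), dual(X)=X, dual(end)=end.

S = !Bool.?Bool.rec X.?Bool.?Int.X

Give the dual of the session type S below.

?Bool.!Bool.rec X.!Bool.!Int.X

!Bool ↦ ?Bool
  ?Bool ↦ !Bool
    rec X ↦ rec X  (μ self-dual)
      ?Bool ↦ !Bool
        ?Int ↦ !Int
          X self-dual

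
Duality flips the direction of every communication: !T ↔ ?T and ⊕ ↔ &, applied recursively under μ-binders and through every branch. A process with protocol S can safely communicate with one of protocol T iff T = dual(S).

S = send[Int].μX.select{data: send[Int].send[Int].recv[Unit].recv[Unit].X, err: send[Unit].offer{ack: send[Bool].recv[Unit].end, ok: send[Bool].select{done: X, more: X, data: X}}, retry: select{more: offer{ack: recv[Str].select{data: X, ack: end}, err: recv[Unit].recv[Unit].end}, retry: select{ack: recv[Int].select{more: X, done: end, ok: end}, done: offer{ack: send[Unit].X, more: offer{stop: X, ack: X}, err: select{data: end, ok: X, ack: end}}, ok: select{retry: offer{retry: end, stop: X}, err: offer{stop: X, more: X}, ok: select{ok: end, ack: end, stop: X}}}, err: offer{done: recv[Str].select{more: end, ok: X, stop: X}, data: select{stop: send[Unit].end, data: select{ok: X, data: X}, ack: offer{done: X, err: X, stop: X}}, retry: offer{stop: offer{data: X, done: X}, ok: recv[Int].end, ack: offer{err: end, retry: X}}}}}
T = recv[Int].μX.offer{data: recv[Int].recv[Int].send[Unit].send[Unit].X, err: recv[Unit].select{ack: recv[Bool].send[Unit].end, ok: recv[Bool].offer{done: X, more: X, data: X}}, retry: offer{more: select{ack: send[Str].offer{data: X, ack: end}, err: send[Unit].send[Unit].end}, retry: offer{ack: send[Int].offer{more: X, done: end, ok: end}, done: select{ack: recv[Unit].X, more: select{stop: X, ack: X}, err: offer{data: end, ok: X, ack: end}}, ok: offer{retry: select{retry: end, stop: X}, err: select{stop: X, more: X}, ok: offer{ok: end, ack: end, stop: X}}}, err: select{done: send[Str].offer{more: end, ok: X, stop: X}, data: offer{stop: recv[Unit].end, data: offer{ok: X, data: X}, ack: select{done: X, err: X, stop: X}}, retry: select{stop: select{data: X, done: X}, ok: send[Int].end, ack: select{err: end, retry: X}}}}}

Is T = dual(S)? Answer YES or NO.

send[Int] | recv[Int]  match
  μX | μX  match (binder kept)
    select{data,err,retry} | offer{data,err,retry}  match labels match
      [data]
        send[Int] | recv[Int]  match
          send[Int] | recv[Int]  match
            recv[Unit] | send[Unit]  match
              recv[Unit] | send[Unit]  match
                X | X  match
      [err]
        send[Unit] | recv[Unit]  match
          offer{ack,ok} | select{ack,ok}  match labels match
            [ack]
              send[Bool] | recv[Bool]  match
                recv[Unit] | send[Unit]  match
                  end | end  match
            [ok]
              send[Bool] | recv[Bool]  match
                select{done,more,data} | offer{done,more,data}  match labels match
                  [done]
                    X | X  match
                  [more]
                    X | X  match
                  [data]
                    X | X  match
      [retry]
        select{more,retry,err} | offer{more,retry,err}  match labels match
          [more]
            offer{ack,err} | select{ack,err}  match labels match
              [ack]
                recv[Str] | send[Str]  match
                  select{data,ack} | offer{data,ack}  match labels match
                    [data]
                      X | X  match
                    [ack]
                      end | end  match
              [err]
                recv[Unit] | send[Unit]  match
                  recv[Unit] | send[Unit]  match
                    end | end  match
          [retry]
            select{ack,done,ok} | offer{ack,done,ok}  match labels match
              [ack]
                recv[Int] | send[Int]  match
                  select{more,done,ok} | offer{more,done,ok}  match labels match
                    [more]
                      X | X  match
                    [done]
                      end | end  match
                    [ok]
                      end | end  match
              [done]
                offer{ack,more,err} | select{ack,more,err}  match labels match
                  [ack]
                    send[Unit] | recv[Unit]  match
                      X | X  match
                  [more]
                    offer{stop,ack} | select{stop,ack}  match labels match
                      [stop]
                        X | X  match
                      [ack]
                        X | X  match
                  [err]
                    select{data,ok,ack} | offer{data,ok,ack}  match labels match
                      [data]
                        end | end  match
                      [ok]
                        X | X  match
                      [ack]
                        end | end  match
              [ok]
                select{retry,err,ok} | offer{retry,err,ok}  match labels match
                  [retry]
                    offer{retry,stop} | select{retry,stop}  match labels match
                      [retry]
                        end | end  match
                      [stop]
                        X | X  match
                  [err]
                    offer{stop,more} | select{stop,more}  match labels match
                      [stop]
                        X | X  match
                      [more]
                        X | X  match
                  [ok]
                    select{ok,ack,stop} | offer{ok,ack,stop}  match labels match
                      [ok]
                        end | end  match
                      [ack]
                        end | end  match
                      [stop]
                        X | X  match
          [err]
            offer{done,data,retry} | select{done,data,retry}  match labels match
              [done]
                recv[Str] | send[Str]  match
                  select{more,ok,stop} | offer{more,ok,stop}  match labels match
                    [more]
                      end | end  match
                    [ok]
                      X | X  match
                    [stop]
                      X | X  match
              [data]
                select{stop,data,ack} | offer{stop,data,ack}  match labels match
                  [stop]
                    send[Unit] | recv[Unit]  match
                      end | end  match
                  [data]
                    select{ok,data} | offer{ok,data}  match labels match
                      [ok]
                        X | X  match
                      [data]
                        X | X  match
                  [ack]
                    offer{done,err,stop} | select{done,err,stop}  match labels match
                      [done]
                        X | X  match
                      [err]
                        X | X  match
                      [stop]
                        X | X  match
              [retry]
                offer{stop,ok,ack} | select{stop,ok,ack}  match labels match
                  [stop]
                    offer{data,done} | select{data,done}  match labels match
                      [data]
                        X | X  match
                      [done]
                        X | X  match
                  [ok]
                    recv[Int] | send[Int]  match
                      end | end  match
                  [ack]
                    offer{err,retry} | select{err,retry}  match labels match
                      [err]
                        end | end  match
                      [retry]
                        X | X  match

YES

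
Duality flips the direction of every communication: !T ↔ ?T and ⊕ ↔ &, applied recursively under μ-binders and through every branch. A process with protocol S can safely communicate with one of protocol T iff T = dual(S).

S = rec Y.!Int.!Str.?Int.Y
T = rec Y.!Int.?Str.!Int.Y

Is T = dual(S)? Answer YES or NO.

NO

rec Y vs rec Y  match (μ self-dual)
  !Int vs !Int  ✗ same direction on both sides — not dual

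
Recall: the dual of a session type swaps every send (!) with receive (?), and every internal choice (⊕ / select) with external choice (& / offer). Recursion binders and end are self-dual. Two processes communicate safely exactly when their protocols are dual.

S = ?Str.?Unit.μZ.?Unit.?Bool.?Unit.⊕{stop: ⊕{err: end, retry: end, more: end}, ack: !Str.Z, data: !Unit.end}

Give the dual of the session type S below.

?Str = !Str
  ?Unit = !Unit
    μZ = μZ  (μ self-dual)
      ?Unit = !Unit
        ?Bool = !Bool
          ?Unit = !Unit
            ⊕{stop,ack,data} = &{stop,ack,data}  (select→offer)
              case stop:
                ⊕{err,retry,more} = &{err,retry,more}  (select→offer)
                  case err:
                    end self-dual
                  case retry:
                    end self-dual
                  case more:
                    end self-dual
              case ack:
                !Str = ?Str
                  Z self-dual
              case data:
                !Unit = ?Unit
                  end self-dual

!Str.!Unit.μZ.!Unit.!Bool.!Unit.&{stop: &{err: end, retry: end, more: end}, ack: ?Str.Z, data: ?Unit.end}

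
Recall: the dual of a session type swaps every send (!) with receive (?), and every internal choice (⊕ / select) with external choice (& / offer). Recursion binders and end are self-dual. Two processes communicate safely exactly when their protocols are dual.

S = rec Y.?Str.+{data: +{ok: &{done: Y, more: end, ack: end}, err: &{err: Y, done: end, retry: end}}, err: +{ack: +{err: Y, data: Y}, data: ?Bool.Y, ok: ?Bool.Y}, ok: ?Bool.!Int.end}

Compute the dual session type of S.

rec Y.!Str.&{data: &{ok: +{done: Y, more: end, ack: end}, err: +{err: Y, done: end, retry: end}}, err: &{ack: &{err: Y, data: Y}, data: !Bool.Y, ok: !Bool.Y}, ok: !Bool.?Int.end}

rec Y ↦ rec Y  (binder kept)
  ?Str ↦ !Str
    +{data,err,ok} ↦ &{data,err,ok}  (⊕→&)
      [data]
        +{ok,err} ↦ &{ok,err}  (⊕→&)
          [ok]
            &{done,more,ack} ↦ +{done,more,ack}  (&→⊕)
              [done]
                dual(Y) = Y
              [more]
                dual(end) = end
              [ack]
                dual(end) = end
          [err]
            &{err,done,retry} ↦ +{err,done,retry}  (&→⊕)
              [err]
                dual(Y) = Y
              [done]
                dual(end) = end
              [retry]
                dual(end) = end
      [err]
        +{ack,data,ok} ↦ &{ack,data,ok}  (⊕→&)
          [ack]
            +{err,data} ↦ &{err,data}  (⊕→&)
              [err]
                dual(Y) = Y
              [data]
                dual(Y) = Y
          [data]
            ?Bool ↦ !Bool
              dual(Y) = Y
          [ok]
            ?Bool ↦ !Bool
              dual(Y) = Y
      [ok]
        ?Bool ↦ !Bool
          !Int ↦ ?Int
            dual(end) = end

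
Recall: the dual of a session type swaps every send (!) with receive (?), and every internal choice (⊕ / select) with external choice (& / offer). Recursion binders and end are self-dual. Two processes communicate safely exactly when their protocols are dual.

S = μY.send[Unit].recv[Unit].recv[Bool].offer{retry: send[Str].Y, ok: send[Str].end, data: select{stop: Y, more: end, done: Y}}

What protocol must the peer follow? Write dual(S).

μY.recv[Unit].send[Unit].send[Bool].select{retry: recv[Str].Y, ok: recv[Str].end, data: offer{stop: Y, more: end, done: Y}}

μY → μY  (rec unchanged)
  send[Unit] → recv[Unit]
    recv[Unit] → send[Unit]
      recv[Bool] → send[Bool]
        offer{retry,ok,data} → select{retry,ok,data}  (external→internal)
          [retry]
            send[Str] → recv[Str]
              dual(Y) = Y
          [ok]
            send[Str] → recv[Str]
              dual(end) = end
          [data]
            select{stop,more,done} → offer{stop,more,done}  (⊕→&)
              [stop]
                dual(Y) = Y
              [more]
                dual(end) = end
              [done]
                dual(Y) = Y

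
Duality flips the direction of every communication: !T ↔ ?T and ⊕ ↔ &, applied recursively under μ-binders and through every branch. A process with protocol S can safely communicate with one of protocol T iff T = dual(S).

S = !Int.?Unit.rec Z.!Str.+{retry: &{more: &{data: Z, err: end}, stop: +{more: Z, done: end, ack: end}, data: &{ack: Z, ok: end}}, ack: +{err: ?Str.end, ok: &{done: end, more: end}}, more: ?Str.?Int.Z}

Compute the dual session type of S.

?Int.!Unit.rec Z.?Str.&{retry: +{more: +{data: Z, err: end}, stop: &{more: Z, done: end, ack: end}, data: +{ack: Z, ok: end}}, ack: &{err: !Str.end, ok: +{done: end, more: end}}, more: !Str.!Int.Z}

!Int ↦ ?Int
  ?Unit ↦ !Unit
    rec Z ↦ rec Z  (rec unchanged)
      !Str ↦ ?Str
        +{retry,ack,more} ↦ &{retry,ack,more}  (select→offer)
          case retry:
            &{more,stop,data} ↦ +{more,stop,data}  (external→internal)
              case more:
                &{data,err} ↦ +{data,err}  (external→internal)
                  case data:
                    Z self-dual
                  case err:
                    end self-dual
              case stop:
                +{more,done,ack} ↦ &{more,done,ack}  (select→offer)
                  case more:
                    Z self-dual
                  case done:
                    end self-dual
                  case ack:
                    end self-dual
              case data:
                &{ack,ok} ↦ +{ack,ok}  (external→internal)
                  case ack:
                    Z self-dual
                  case ok:
                    end self-dual
          case ack:
            +{err,ok} ↦ &{err,ok}  (select→offer)
              case err:
                ?Str ↦ !Str
                  end self-dual
              case ok:
                &{done,more} ↦ +{done,more}  (external→internal)
                  case done:
                    end self-dual
                  case more:
                    end self-dual
          case more:
            ?Str ↦ !Str
              ?Int ↦ !Int
                Z self-dual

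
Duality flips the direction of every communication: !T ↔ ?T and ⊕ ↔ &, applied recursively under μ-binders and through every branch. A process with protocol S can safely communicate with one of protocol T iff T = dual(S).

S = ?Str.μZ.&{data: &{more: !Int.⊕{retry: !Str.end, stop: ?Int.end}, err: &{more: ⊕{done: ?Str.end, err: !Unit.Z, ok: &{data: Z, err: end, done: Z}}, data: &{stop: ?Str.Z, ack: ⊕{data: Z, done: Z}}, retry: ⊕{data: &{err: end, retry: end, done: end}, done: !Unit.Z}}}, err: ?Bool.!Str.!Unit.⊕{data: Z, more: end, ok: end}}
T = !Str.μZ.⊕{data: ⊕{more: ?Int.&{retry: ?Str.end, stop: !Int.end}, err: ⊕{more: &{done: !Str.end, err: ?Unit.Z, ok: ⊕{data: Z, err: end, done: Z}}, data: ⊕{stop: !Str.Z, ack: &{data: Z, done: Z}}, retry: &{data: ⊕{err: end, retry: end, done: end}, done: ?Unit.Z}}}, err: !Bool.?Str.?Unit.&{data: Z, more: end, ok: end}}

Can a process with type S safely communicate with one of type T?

?Str ‖ !Str  match
  μZ ‖ μZ  match (rec unchanged)
    &{data,err} ‖ ⊕{data,err}  match label sets agree
      • data:
        &{more,err} ‖ ⊕{more,err}  match label sets agree
          • more:
            !Int ‖ ?Int  match
              ⊕{retry,stop} ‖ &{retry,stop}  match label sets agree
                • retry:
                  !Str ‖ ?Str  match
                    end ‖ end  match
                • stop:
                  ?Int ‖ !Int  match
                    end ‖ end  match
          • err:
            &{more,data,retry} ‖ ⊕{more,data,retry}  match label sets agree
              • more:
                ⊕{done,err,ok} ‖ &{done,err,ok}  match label sets agree
                  • done:
                    ?Str ‖ !Str  match
                      end ‖ end  match
                  • err:
                    !Unit ‖ ?Unit  match
                      Z ‖ Z  match
                  • ok:
                    &{data,err,done} ‖ ⊕{data,err,done}  match label sets agree
                      • data:
                        Z ‖ Z  match
                      • err:
                        end ‖ end  match
                      • done:
                        Z ‖ Z  match
              • data:
                &{stop,ack} ‖ ⊕{stop,ack}  match label sets agree
                  • stop:
                    ?Str ‖ !Str  match
                      Z ‖ Z  match
                  • ack:
                    ⊕{data,done} ‖ &{data,done}  match label sets agree
                      • data:
                        Z ‖ Z  match
                      • done:
                        Z ‖ Z  match
              • retry:
                ⊕{data,done} ‖ &{data,done}  match label sets agree
                  • data:
                    &{err,retry,done} ‖ ⊕{err,retry,done}  match label sets agree
                      • err:
                        end ‖ end  match
                      • retry:
                        end ‖ end  match
                      • done:
                        end ‖ end  match
                  • done:
                    !Unit ‖ ?Unit  match
                      Z ‖ Z  match
      • err:
        ?Bool ‖ !Bool  match
          !Str ‖ ?Str  match
            !Unit ‖ ?Unit  match
              ⊕{data,more,ok} ‖ &{data,more,ok}  match label sets agree
                • data:
                  Z ‖ Z  match
                • more:
                  end ‖ end  match
                • ok:
                  end ‖ end  match

YES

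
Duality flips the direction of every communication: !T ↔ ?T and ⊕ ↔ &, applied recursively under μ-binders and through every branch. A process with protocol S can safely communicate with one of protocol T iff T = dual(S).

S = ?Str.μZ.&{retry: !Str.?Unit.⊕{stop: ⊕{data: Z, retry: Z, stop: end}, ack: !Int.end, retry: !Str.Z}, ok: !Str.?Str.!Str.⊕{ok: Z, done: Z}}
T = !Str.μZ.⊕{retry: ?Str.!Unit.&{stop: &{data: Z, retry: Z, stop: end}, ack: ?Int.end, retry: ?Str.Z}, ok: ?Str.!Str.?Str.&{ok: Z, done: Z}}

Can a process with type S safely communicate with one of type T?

YES

?Str vs !Str  ok
  μZ vs μZ  ok (binder kept)
    &{retry,ok} vs ⊕{retry,ok}  ok label sets agree
      case retry:
        !Str vs ?Str  ok
          ?Unit vs !Unit  ok
            ⊕{stop,ack,retry} vs &{stop,ack,retry}  ok label sets agree
              case stop:
                ⊕{data,retry,stop} vs &{data,retry,stop}  ok label sets agree
                  case data:
                    Z vs Z  ok
                  case retry:
                    Z vs Z  ok
                  case stop:
                    end vs end  ok
              case ack:
                !Int vs ?Int  ok
                  end vs end  ok
              case retry:
                !Str vs ?Str  ok
                  Z vs Z  ok
      case ok:
        !Str vs ?Str  ok
          ?Str vs !Str  ok
            !Str vs ?Str  ok
              ⊕{ok,done} vs &{ok,done}  ok label sets agree
                case ok:
                  Z vs Z  ok
                case done:
                  Z vs Z  ok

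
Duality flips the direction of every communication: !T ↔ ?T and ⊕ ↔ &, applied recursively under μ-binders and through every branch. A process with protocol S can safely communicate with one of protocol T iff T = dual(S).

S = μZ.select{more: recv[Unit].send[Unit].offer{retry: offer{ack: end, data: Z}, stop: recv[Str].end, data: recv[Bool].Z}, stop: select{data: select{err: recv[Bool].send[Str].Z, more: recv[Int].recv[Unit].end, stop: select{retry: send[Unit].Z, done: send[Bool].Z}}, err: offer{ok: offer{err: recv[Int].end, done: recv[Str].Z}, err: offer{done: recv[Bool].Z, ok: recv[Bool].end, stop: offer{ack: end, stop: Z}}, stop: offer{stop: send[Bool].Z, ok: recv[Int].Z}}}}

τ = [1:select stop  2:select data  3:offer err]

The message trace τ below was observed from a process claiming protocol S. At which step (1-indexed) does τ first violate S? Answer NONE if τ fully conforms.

3

[1] select stop  ✓  cont: select{data: select{err: recv[Bool].send[Str].μZ.…, more: recv[Int].recv[Unit].end, stop: select{retry: send[Unit].μZ.…, done: send[Bool].μZ.…}}, err: offer{ok: offer{err: recv[Int].end, done: recv[Str].μZ.…}, err: offer{done: recv[Bool].μZ.…, ok: recv[Bool].end, stop: offer{ack: end, stop: μZ.…}}, stop: offer{stop: send[Bool].μZ.…, ok: recv[Int].μZ.…}}}
[2] select data  ✓  cont: select{err: recv[Bool].send[Str].μZ.…, more: recv[Int].recv[Unit].end, stop: select{retry: send[Unit].μZ.…, done: send[Bool].μZ.…}}
[3] got offer err, protocol expects select err or select more or select stop  ✗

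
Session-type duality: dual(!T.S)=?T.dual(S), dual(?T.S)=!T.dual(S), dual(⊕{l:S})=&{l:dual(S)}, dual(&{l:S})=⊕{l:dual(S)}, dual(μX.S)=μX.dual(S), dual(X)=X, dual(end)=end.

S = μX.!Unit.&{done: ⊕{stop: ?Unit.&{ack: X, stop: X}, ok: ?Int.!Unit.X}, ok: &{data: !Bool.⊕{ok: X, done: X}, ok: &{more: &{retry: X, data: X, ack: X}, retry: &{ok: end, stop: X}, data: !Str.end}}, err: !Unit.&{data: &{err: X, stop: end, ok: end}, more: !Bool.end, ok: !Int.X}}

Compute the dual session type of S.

μX.?Unit.⊕{done: &{stop: !Unit.⊕{ack: X, stop: X}, ok: !Int.?Unit.X}, ok: ⊕{data: ?Bool.&{ok: X, done: X}, ok: ⊕{more: ⊕{retry: X, data: X, ack: X}, retry: ⊕{ok: end, stop: X}, data: ?Str.end}}, err: ?Unit.⊕{data: ⊕{err: X, stop: end, ok: end}, more: ?Bool.end, ok: ?Int.X}}

μX → μX  (μ self-dual)
  !Unit → ?Unit
    &{done,ok,err} → ⊕{done,ok,err}  (&→⊕)
      [done]
        ⊕{stop,ok} → &{stop,ok}  (internal→external)
          [stop]
            ?Unit → !Unit
              &{ack,stop} → ⊕{ack,stop}  (&→⊕)
                [ack]
                  dual(X) = X
                [stop]
                  dual(X) = X
          [ok]
            ?Int → !Int
              !Unit → ?Unit
                dual(X) = X
      [ok]
        &{data,ok} → ⊕{data,ok}  (&→⊕)
          [data]
            !Bool → ?Bool
              ⊕{ok,done} → &{ok,done}  (internal→external)
                [ok]
                  dual(X) = X
                [done]
                  dual(X) = X
          [ok]
            &{more,retry,data} → ⊕{more,retry,data}  (&→⊕)
              [more]
                &{retry,data,ack} → ⊕{retry,data,ack}  (&→⊕)
                  [retry]
                    dual(X) = X
                  [data]
                    dual(X) = X
                  [ack]
                    dual(X) = X
              [retry]
                &{ok,stop} → ⊕{ok,stop}  (&→⊕)
                  [ok]
                    dual(end) = end
                  [stop]
                    dual(X) = X
              [data]
                !Str → ?Str
                  dual(end) = end
      [err]
        !Unit → ?Unit
          &{data,more,ok} → ⊕{data,more,ok}  (&→⊕)
            [data]
              &{err,stop,ok} → ⊕{err,stop,ok}  (&→⊕)
                [err]
                  dual(X) = X
                [stop]
                  dual(end) = end
                [ok]
                  dual(end) = end
            [more]
              !Bool → ?Bool
                dual(end) = end
            [ok]
              !Int → ?Int
                dual(X) = X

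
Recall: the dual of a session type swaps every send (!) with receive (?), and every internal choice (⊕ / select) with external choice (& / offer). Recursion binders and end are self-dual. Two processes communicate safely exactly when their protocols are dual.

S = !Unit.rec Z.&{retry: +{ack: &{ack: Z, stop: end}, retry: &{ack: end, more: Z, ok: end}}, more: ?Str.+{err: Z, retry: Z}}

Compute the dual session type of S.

?Unit.rec Z.+{retry: &{ack: +{ack: Z, stop: end}, retry: +{ack: end, more: Z, ok: end}}, more: !Str.&{err: Z, retry: Z}}

!Unit → ?Unit
  rec Z → rec Z  (μ self-dual)
    &{retry,more} → +{retry,more}  (offer→select)
      case retry:
        +{ack,retry} → &{ack,retry}  (⊕→&)
          case ack:
            &{ack,stop} → +{ack,stop}  (offer→select)
              case ack:
                Z ↦ Z
              case stop:
                end ↦ end
          case retry:
            &{ack,more,ok} → +{ack,more,ok}  (offer→select)
              case ack:
                end ↦ end
              case more:
                Z ↦ Z
              case ok:
                end ↦ end
      case more:
        ?Str → !Str
          +{err,retry} → &{err,retry}  (⊕→&)
            case err:
              Z ↦ Z
            case retry:
              Z ↦ Z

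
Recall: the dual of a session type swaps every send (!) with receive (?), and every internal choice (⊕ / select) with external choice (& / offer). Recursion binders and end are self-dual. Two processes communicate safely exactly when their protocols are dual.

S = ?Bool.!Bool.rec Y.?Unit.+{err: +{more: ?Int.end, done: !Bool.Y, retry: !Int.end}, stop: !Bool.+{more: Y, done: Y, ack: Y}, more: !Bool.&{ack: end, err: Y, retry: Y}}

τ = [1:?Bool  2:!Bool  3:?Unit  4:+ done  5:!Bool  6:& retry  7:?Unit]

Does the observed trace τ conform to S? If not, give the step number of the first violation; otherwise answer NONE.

4

[1] ?Bool  ✓  state: !Bool.rec Y.…
[2] !Bool  ✓  state: rec Y.…
[3] ?Unit  ✓  state: +{err: +{more: ?Int.end, done: !Bool.rec Y.…, retry: !Int.end}, stop: !Bool.+{more: rec Y.…, done: rec Y.…, ack: rec Y.…}, more: !Bool.&{ack: end, err: rec Y.…, retry: rec Y.…}}
[4] got + done, protocol expects + err or + stop or + more  ✗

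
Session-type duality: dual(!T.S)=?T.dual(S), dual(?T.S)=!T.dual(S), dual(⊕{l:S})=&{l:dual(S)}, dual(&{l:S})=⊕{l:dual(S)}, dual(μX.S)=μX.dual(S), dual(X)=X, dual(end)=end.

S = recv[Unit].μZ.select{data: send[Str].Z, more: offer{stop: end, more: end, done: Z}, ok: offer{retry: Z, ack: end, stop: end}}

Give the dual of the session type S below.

send[Unit].μZ.offer{data: recv[Str].Z, more: select{stop: end, more: end, done: Z}, ok: select{retry: Z, ack: end, stop: end}}

recv[Unit] ↦ send[Unit]
  μZ ↦ μZ  (binder kept)
    select{data,more,ok} ↦ offer{data,more,ok}  (⊕→&)
      [data]
        send[Str] ↦ recv[Str]
          dual(Z) = Z
      [more]
        offer{stop,more,done} ↦ select{stop,more,done}  (external→internal)
          [stop]
            dual(end) = end
          [more]
            dual(end) = end
          [done]
            dual(Z) = Z
      [ok]
        offer{retry,ack,stop} ↦ select{retry,ack,stop}  (external→internal)
          [retry]
            dual(Z) = Z
          [ack]
            dual(end) = end
          [stop]
            dual(end) = end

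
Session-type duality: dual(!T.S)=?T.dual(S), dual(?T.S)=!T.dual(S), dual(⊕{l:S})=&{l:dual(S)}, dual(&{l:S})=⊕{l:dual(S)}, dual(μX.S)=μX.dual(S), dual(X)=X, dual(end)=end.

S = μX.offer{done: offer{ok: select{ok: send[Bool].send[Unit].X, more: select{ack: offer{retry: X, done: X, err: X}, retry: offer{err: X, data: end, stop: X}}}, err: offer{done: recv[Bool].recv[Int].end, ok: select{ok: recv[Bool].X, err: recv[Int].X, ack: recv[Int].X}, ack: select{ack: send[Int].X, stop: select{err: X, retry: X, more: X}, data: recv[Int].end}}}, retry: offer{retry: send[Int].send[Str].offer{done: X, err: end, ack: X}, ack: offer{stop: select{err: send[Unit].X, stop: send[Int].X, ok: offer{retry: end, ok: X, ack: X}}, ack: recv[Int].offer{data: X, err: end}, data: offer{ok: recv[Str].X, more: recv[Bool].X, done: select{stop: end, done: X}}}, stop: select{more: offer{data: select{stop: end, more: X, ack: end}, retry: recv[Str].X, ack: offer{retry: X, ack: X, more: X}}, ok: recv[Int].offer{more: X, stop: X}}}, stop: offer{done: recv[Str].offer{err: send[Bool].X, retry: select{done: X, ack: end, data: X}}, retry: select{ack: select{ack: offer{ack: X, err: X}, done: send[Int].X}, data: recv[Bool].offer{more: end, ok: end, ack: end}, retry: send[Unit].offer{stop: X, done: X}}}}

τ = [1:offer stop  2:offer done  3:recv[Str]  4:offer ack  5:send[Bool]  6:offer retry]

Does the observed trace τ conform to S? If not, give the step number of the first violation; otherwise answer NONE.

@1 offer stop  match  state: offer{done: recv[Str].offer{err: send[Bool].μX.…, retry: select{done: μX.…, ack: end, data: μX.…}}, retry: select{ack: select{ack: offer{ack: μX.…, err: μX.…}, done: send[Int].μX.…}, data: recv[Bool].offer{more: end, ok: end, ack: end}, retry: send[Unit].offer{stop: μX.…, done: μX.…}}}
@2 offer done  match  state: recv[Str].offer{err: send[Bool].μX.…, retry: select{done: μX.…, ack: end, data: μX.…}}
@3 recv[Str]  match  state: offer{err: send[Bool].μX.…, retry: select{done: μX.…, ack: end, data: μX.…}}
@4 got offer ack, protocol expects offer err or offer retry  ✗

4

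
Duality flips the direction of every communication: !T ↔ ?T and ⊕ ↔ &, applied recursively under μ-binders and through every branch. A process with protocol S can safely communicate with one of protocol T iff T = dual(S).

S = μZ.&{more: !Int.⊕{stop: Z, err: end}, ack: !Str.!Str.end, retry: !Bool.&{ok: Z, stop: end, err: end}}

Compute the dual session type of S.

μZ.⊕{more: ?Int.&{stop: Z, err: end}, ack: ?Str.?Str.end, retry: ?Bool.⊕{ok: Z, stop: end, err: end}}

μZ = μZ  (μ self-dual)
  &{more,ack,retry} = ⊕{more,ack,retry}  (offer→select)
    case more:
      !Int = ?Int
        ⊕{stop,err} = &{stop,err}  (select→offer)
          case stop:
            dual(Z) = Z
          case err:
            dual(end) = end
    case ack:
      !Str = ?Str
        !Str = ?Str
          dual(end) = end
    case retry:
      !Bool = ?Bool
        &{ok,stop,err} = ⊕{ok,stop,err}  (offer→select)
          case ok:
            dual(Z) = Z
          case stop:
            dual(end) = end
          case err:
            dual(end) = end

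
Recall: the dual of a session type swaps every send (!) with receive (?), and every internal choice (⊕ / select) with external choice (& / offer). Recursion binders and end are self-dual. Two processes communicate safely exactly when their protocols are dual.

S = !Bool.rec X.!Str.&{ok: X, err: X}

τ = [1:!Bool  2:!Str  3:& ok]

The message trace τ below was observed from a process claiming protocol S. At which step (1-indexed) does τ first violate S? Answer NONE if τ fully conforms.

NONE

[1] !Bool  match  cont: rec X.…
[2] !Str  match  cont: &{ok: rec X.…, err: rec X.…}
[3] & ok  match  cont: rec X.…
trace exhausted — no violation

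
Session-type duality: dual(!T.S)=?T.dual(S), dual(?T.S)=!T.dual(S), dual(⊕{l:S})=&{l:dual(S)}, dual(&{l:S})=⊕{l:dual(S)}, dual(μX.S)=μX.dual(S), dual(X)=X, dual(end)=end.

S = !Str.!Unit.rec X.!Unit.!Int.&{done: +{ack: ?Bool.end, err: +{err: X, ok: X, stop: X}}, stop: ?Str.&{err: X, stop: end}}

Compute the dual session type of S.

?Str.?Unit.rec X.?Unit.?Int.+{done: &{ack: !Bool.end, err: &{err: X, ok: X, stop: X}}, stop: !Str.+{err: X, stop: end}}

!Str = ?Str
  !Unit = ?Unit
    rec X = rec X  (μ self-dual)
      !Unit = ?Unit
        !Int = ?Int
          &{done,stop} = +{done,stop}  (external→internal)
            case done:
              +{ack,err} = &{ack,err}  (internal→external)
                case ack:
                  ?Bool = !Bool
                    end ↦ end
                case err:
                  +{err,ok,stop} = &{err,ok,stop}  (internal→external)
                    case err:
                      X ↦ X
                    case ok:
                      X ↦ X
                    case stop:
                      X ↦ X
            case stop:
              ?Str = !Str
                &{err,stop} = +{err,stop}  (external→internal)
                  case err:
                    X ↦ X
                  case stop:
                    end ↦ end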